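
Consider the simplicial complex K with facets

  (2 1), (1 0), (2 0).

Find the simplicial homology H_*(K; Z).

H_0 = Z,  H_1 = Z.

Order the vertices as 0 < 1 < 2. Listing each simplex with vertices in this order, K has dimension 1 with simplices:

  0-simplices (3): [0], [1], [2]
  1-simplices (3): [0,1], [0,2], [1,2]

so the chain groups are C_0 ≅ Z^3, C_1 ≅ Z^3.

Boundary ∂_1: C_1 → C_0 maps an edge to its endpoints' difference, ∂[p,q] = q − p.
The 3×3 boundary matrix has rank 2 and Smith normal form diag(1,1).

Computing H_k = (kernel of ∂_k) / (image of ∂_{k+1}):

  H_0: rank C_0 − rank ∂_1 = 3 − 2 = 1, and the invariant factors of ∂_1 are all 1, so H_0 ≅ Z.
  H_1: rank ker ∂_1 − rank ∂_2 = (3 − 2) − 0 = 1, and there is no ∂_2, so H_1 ≅ Z.

(K is a triangulation of the circle S^1.)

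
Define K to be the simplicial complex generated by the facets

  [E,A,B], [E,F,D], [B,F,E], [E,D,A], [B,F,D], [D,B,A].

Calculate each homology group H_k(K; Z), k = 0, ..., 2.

H_0 = Z,  H_1 = 0,  H_2 = Z.

Order the vertices as A < B < D < E < F. Listing each simplex with vertices in this order, K has dimension 2 with simplices:

  0-simplices (5): A, B, D, E, F
  1-simplices (9): AB, AD, AE, BD, BE, BF, DE, DF, EF
  2-simplices (6): ABD, ABE, ADE, BDF, BEF, DEF

giving chain groups C_0 ≅ Z^5, C_1 ≅ Z^9, C_2 ≅ Z^6.

Boundary ∂_1: C_1 → C_0 sends each edge [p,q] (with p < q) to q − p. For instance
  ∂BF = F − B.
This gives a 5×9 integer matrix of rank 4; reducing to Smith normal form yields diagonal entries (1,1,1,1).

∂_2: C_2 → C_1 sends each 2-simplex [p,q,r] to [q,r] − [p,r] + [p,q]. For instance
  ∂ABD = BD − AD + AB,
  ∂DEF = EF − DF + DE.
This gives a 9×6 integer matrix of rank 5; reducing to Smith normal form yields diagonal entries (1,1,1,1,1).

Computing H_k = (kernel of ∂_k) / (image of ∂_{k+1}):

  H_0: rank C_0 − rank ∂_1 = 5 − 4 = 1, and the invariant factors of ∂_1 are all 1, so H_0 = Z.
  H_1: rank ker ∂_1 − rank ∂_2 = (9 − 4) − 5 = 0, and the invariant factors of ∂_2 are all 1, so H_1 = 0.
  H_2: rank ker ∂_2 − rank ∂_3 = (6 − 5) − 0 = 1, and there is no ∂_3, so H_2 = Z.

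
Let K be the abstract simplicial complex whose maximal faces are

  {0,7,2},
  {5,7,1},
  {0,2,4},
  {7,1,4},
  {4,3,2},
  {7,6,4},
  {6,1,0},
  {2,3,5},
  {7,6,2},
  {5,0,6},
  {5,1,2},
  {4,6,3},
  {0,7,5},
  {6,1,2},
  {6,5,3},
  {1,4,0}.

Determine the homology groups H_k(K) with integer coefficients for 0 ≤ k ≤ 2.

K has 8 vertices, 24 edges, 16 triangles.
rank ∂_0 = 0, rank ∂_1 = 7 ⇒ b_0 = 8 − 0 − 7 = 1; all invariant factors of ∂_1 are 1 so no torsion. So H_0 = Z.
rank ∂_1 = 7, rank ∂_2 = 15 ⇒ b_1 = 24 − 7 − 15 = 2; all invariant factors of ∂_2 are 1 so no torsion. So H_1 = Z^2.
rank ∂_2 = 15, rank ∂_3 = 0 ⇒ b_2 = 16 − 15 − 0 = 1. So H_2 = Z.

H_0 = Z,  H_1 = Z^2,  H_2 = Z.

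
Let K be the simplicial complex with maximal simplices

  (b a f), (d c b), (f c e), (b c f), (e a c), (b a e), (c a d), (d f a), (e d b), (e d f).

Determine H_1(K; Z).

H_1 ≅ Z_2.

Take the total order a < b < c < d < e < f on the vertex set. Then K (dimension 2) consists of the simplices:

  0-simplices (6): a, b, c, d, e, f
  1-simplices (15): ab, ac, ad, ae, af, bc, bd, be, bf, cd, ce, cf, de, df, ef
  2-simplices (10): abe, abf, acd, ace, adf, bcd, bcf, bde, cef, def

so the chain groups are C_0 ≅ Z^6, C_1 ≅ Z^15, C_2 ≅ Z^10.

Boundary ∂_1: C_1 → C_0 sends each edge [p,q] (with p < q) to q − p.
The 6×15 boundary matrix has rank 5 and Smith normal form diag(1,1,1,1,1).

∂_2: C_2 → C_1 acts by ∂[p,q,r] = [q,r] − [p,r] + [p,q]. For instance
  ∂ace = ce − ae + ac,
  ∂bcf = cf − bf + bc.
The resulting 15×10 matrix has rank 10, and its Smith normal form has invariant factors (1,1,1,1,1,1,1,1,1,2).

From H_k ≅ ker(∂_k) / im(∂_{k+1}) we obtain:

  H_1: rank ker ∂_1 − rank ∂_2 = (15 − 5) − 10 = 0, and ∂_2 has invariant factor 2 > 1, so H_1 ≅ Z_2.

(K is a triangulation of the real projective plane RP^2.)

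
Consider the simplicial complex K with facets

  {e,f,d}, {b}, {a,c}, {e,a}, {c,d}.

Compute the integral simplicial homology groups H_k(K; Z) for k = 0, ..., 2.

Order the vertices as a < b < c < d < e < f. Listing each simplex with vertices in this order, K has dimension 2 with simplices:

  0-simplices (6): a, b, c, d, e, f
  1-simplices (6): ac, ae, cd, de, df, ef
  2-simplices (1): def

Hence C_0 ≅ Z^6, C_1 ≅ Z^6, C_2 ≅ Z^1.

Boundary ∂_1: C_1 → C_0 is given by ∂[p,q] = [q] − [p]. For instance
  ∂de = e − d.
As a 6×6 matrix over Z this has rank 4, with invariant factors (1,1,1,1).

∂_2: C_2 → C_1 acts by ∂[p,q,r] = [q,r] − [p,r] + [p,q]. For instance
  ∂def = ef − df + de.
The resulting 6×1 matrix has rank 1, and its Smith normal form has invariant factors (1).

Computing H_k = (kernel of ∂_k) / (image of ∂_{k+1}):

  H_0: rank C_0 − rank ∂_1 = 6 − 4 = 2, and the invariant factors of ∂_1 are all 1, so H_0 ≅ Z^2.
  H_1: rank ker ∂_1 − rank ∂_2 = (6 − 4) − 1 = 1, and the invariant factors of ∂_2 are all 1, so H_1 ≅ Z.
  H_2: rank ker ∂_2 − rank ∂_3 = (1 − 1) − 0 = 0, and there is no ∂_3, so H_2 ≅ 0.

As a check, the Euler characteristic is 6 − 6 + 1 = 1, which agrees with 2 − 1 + 0 = 1.

H_0 = Z^2,  H_1 = Z,  H_2 = 0.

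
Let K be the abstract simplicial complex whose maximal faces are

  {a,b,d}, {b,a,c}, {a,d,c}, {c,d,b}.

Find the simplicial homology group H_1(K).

H_1 = 0.

Take the total order a < b < c < d on the vertex set. Then K (dimension 2) consists of the simplices:

  0-simplices (4): a, b, c, d
  1-simplices (6): ab, ac, ad, bc, bd, cd
  2-simplices (4): abc, abd, acd, bcd

Hence C_0 ≅ Z^4, C_1 ≅ Z^6, C_2 ≅ Z^4.

The boundary map ∂_1: C_1 → C_0 is given by ∂[p,q] = [q] − [p]. For instance
  ∂bd = d − b.
As a 4×6 matrix over Z this has rank 3, with invariant factors (1,1,1).

Boundary ∂_2: C_2 → C_1 sends each 2-simplex [p,q,r] to [q,r] − [p,r] + [p,q]. For instance
  ∂acd = cd − ad + ac,
  ∂bcd = cd − bd + bc.
As a 6×4 matrix over Z this has rank 3, with invariant factors (1,1,1).

Now H_k = ker ∂_k / im ∂_{k+1}, so:

  H_1: rank ker ∂_1 − rank ∂_2 = (6 − 3) − 3 = 0, and the invariant factors of ∂_2 are all 1, so H_1 = 0.

(K is a triangulation of the 2-sphere S^2.)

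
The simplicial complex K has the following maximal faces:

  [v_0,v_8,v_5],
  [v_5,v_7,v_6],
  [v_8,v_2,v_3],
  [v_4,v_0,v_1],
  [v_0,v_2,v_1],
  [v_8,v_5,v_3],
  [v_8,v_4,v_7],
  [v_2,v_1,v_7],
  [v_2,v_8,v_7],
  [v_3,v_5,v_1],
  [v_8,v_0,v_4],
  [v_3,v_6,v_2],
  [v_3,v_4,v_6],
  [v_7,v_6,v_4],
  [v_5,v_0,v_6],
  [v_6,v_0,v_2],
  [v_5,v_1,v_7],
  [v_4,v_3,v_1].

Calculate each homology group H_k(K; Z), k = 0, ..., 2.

Order the vertices as v_0 < v_1 < v_2 < v_3 < v_4 < v_5 < v_6 < v_7 < v_8. Listing each simplex with vertices in this order, K has dimension 2 with simplices:

  0-simplices (9): [v_0], [v_1], [v_2], [v_3], [v_4], [v_5], [v_6], [v_7], [v_8]
  1-simplices (27): (27 of them)
  2-simplices (18): (18 of them)

Hence C_0 ≅ Z^9, C_1 ≅ Z^27, C_2 ≅ Z^18.

Boundary ∂_1: C_1 → C_0 is given by ∂[p,q] = [q] − [p].
This gives a 9×27 integer matrix of rank 8; reducing to Smith normal form yields diagonal entries (1,1,1,1,1,1,1,1).

The boundary map ∂_2: C_2 → C_1 sends each 2-simplex [p,q,r] to [q,r] − [p,r] + [p,q]. For instance
  ∂[v_1,v_5,v_7] = [v_5,v_7] − [v_1,v_7] + [v_1,v_5],
  ∂[v_3,v_5,v_8] = [v_5,v_8] − [v_3,v_8] + [v_3,v_5].
The resulting 27×18 matrix has rank 17, and its Smith normal form has invariant factors (1,1,1,1,1,1,1,1,1,1,1,1,1,1,1,1,1).

Reading off H_k = ker ∂_k / im ∂_{k+1}:

  H_0: rank C_0 − rank ∂_1 = 9 − 8 = 1, and the invariant factors of ∂_1 are all 1, so H_0 ≅ Z.
  H_1: rank ker ∂_1 − rank ∂_2 = (27 − 8) − 17 = 2, and the invariant factors of ∂_2 are all 1, so H_1 ≅ Z^2.
  H_2: rank ker ∂_2 − rank ∂_3 = (18 − 17) − 0 = 1, and there is no ∂_3, so H_2 ≅ Z.

As a check, the Euler characteristic is 9 − 27 + 18 = 0, which agrees with 1 − 2 + 1 = 0.

H_0 = Z,  H_1 = Z^2,  H_2 = Z.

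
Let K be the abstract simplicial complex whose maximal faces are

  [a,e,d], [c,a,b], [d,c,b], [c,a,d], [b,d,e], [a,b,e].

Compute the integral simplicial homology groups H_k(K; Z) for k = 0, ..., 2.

H_0 ≅ Z,  H_1 = 0,  H_2 ≅ Z.

Take the total order a < b < c < d < e on the vertex set. Then K (dimension 2) consists of the simplices:

  0-simplices (5): a, b, c, d, e
  1-simplices (9): ab, ac, ad, ae, bc, bd, be, cd, de
  2-simplices (6): abc, abe, acd, ade, bcd, bde

giving chain groups C_0 ≅ Z^5, C_1 ≅ Z^9, C_2 ≅ Z^6.

∂_1: C_1 → C_0 sends each edge [p,q] (with p < q) to q − p.
The 5×9 boundary matrix has rank 4 and Smith normal form diag(1,1,1,1).

Boundary ∂_2: C_2 → C_1 sends each 2-simplex [p,q,r] to [q,r] − [p,r] + [p,q]. For instance
  ∂abc = bc − ac + ab,
  ∂acd = cd − ad + ac.
As a 9×6 matrix over Z this has rank 5, with invariant factors (1,1,1,1,1).

From H_k ≅ ker(∂_k) / im(∂_{k+1}) we obtain:

  H_0: rank C_0 − rank ∂_1 = 5 − 4 = 1, and the invariant factors of ∂_1 are all 1, so H_0 = Z.
  H_1: rank ker ∂_1 − rank ∂_2 = (9 − 4) − 5 = 0, and the invariant factors of ∂_2 are all 1, so H_1 = 0.
  H_2: rank ker ∂_2 − rank ∂_3 = (6 − 5) − 0 = 1, and there is no ∂_3, so H_2 = Z.

(K is a triangulation of the 2-sphere S^2.)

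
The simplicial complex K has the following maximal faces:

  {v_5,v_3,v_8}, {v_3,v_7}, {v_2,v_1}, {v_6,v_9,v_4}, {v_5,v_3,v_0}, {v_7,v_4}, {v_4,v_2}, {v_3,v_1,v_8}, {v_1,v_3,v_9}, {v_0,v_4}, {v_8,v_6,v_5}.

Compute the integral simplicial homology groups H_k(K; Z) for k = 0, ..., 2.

We work with the vertex ordering v_0 < v_1 < v_2 < v_3 < v_4 < v_5 < v_6 < v_7 < v_8 < v_9. The simplices of K, each written with vertices in increasing order, are:

  0-simplices (10): [v_0], [v_1], [v_2], [v_3], [v_4], [v_5], [v_6], [v_7], [v_8], [v_9]
  1-simplices (19): (19 of them)
  2-simplices (6): [v_0,v_3,v_5], [v_1,v_3,v_8], [v_1,v_3,v_9], [v_3,v_5,v_8], [v_4,v_6,v_9], [v_5,v_6,v_8]

so the chain groups are C_0 ≅ Z^10, C_1 ≅ Z^19, C_2 ≅ Z^6.

∂_1: C_1 → C_0 sends each edge [p,q] (with p < q) to q − p. For instance
  ∂[v_4,v_9] = [v_9] − [v_4].
The 10×19 boundary matrix has rank 9 and Smith normal form diag(1,1,1,1,1,1,1,1,1).

Boundary ∂_2: C_2 → C_1 sends each 2-simplex [p,q,r] to [q,r] − [p,r] + [p,q]. For instance
  ∂[v_3,v_5,v_8] = [v_5,v_8] − [v_3,v_8] + [v_3,v_5],
  ∂[v_4,v_6,v_9] = [v_6,v_9] − [v_4,v_9] + [v_4,v_6].
This gives a 19×6 integer matrix of rank 6; reducing to Smith normal form yields diagonal entries (1,1,1,1,1,1).

Now H_k = ker ∂_k / im ∂_{k+1}, so:

  H_0: rank C_0 − rank ∂_1 = 10 − 9 = 1, and the invariant factors of ∂_1 are all 1, so H_0 = Z.
  H_1: rank ker ∂_1 − rank ∂_2 = (19 − 9) − 6 = 4, and the invariant factors of ∂_2 are all 1, so H_1 = Z^4.
  H_2: rank ker ∂_2 − rank ∂_3 = (6 − 6) − 0 = 0, and there is no ∂_3, so H_2 = 0.

As a check, the Euler characteristic is 10 − 19 + 6 = -3, which agrees with 1 − 4 + 0 = -3.

H_0 = Z,  H_1 = Z^4,  H_2 = 0.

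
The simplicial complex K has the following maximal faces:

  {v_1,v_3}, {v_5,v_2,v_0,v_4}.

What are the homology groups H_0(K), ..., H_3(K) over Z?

H_0 = Z^2,  H_1 = 0,  H_2 = 0,  H_3 = 0.

K has 6 vertices, 7 edges, 4 triangles, 1 3-simplex.
rank ∂_0 = 0, rank ∂_1 = 4 ⇒ b_0 = 6 − 0 − 4 = 2; all invariant factors of ∂_1 are 1 so no torsion. So H_0 = Z^2.
rank ∂_1 = 4, rank ∂_2 = 3 ⇒ b_1 = 7 − 4 − 3 = 0; all invariant factors of ∂_2 are 1 so no torsion. So H_1 = 0.
rank ∂_2 = 3, rank ∂_3 = 1 ⇒ b_2 = 4 − 3 − 1 = 0; all invariant factors of ∂_3 are 1 so no torsion. So H_2 = 0.
rank ∂_3 = 1, rank ∂_4 = 0 ⇒ b_3 = 1 − 1 − 0 = 0. So H_3 = 0.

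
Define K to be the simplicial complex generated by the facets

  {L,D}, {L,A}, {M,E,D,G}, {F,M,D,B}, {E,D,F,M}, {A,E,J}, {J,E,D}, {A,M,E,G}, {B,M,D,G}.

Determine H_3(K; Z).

Fix the vertex order A < B < D < E < F < G < J < L < M and write every simplex with vertices in increasing order. Then dim K = 3 and the simplices of K are:

  0-simplices (9): A, B, D, E, F, G, J, L, M
  1-simplices (21): AE, AG, AJ, AL, AM, BD, BF, BG, BM, DE, DF, DG, DJ, DL, DM, EF, EG, EJ, EM, FM, GM
  2-simplices (17): AEG, AEJ, AEM, AGM, BDF, BDG, BDM, BFM, BGM, DEF, DEG, DEJ, DEM, DFM, DGM, EFM, EGM
  3-simplices (5): AEGM, BDFM, BDGM, DEFM, DEGM

so the chain groups are C_0 ≅ Z^9, C_1 ≅ Z^21, C_2 ≅ Z^17, C_3 ≅ Z^5.

The boundary map ∂_1: C_1 → C_0 sends each edge [p,q] (with p < q) to q − p. For instance
  ∂DE = E − D.
The resulting 9×21 matrix has rank 8, and its Smith normal form has invariant factors (1,1,1,1,1,1,1,1).

Boundary ∂_2: C_2 → C_1 sends each 2-simplex [p,q,r] to [q,r] − [p,r] + [p,q]. For instance
  ∂BGM = GM − BM + BG,
  ∂BDM = DM − BM + BD.
As a 21×17 matrix over Z this has rank 12, with invariant factors (1,1,1,1,1,1,1,1,1,1,1,1).

The boundary map ∂_3: C_3 → C_2 sends each 3-simplex σ to the alternating sum Σ_i (−1)^i (σ with its i-th vertex removed). For instance
  ∂BDGM = DGM − BGM + BDM − BDG,
  ∂DEGM = EGM − DGM + DEM − DEG.
The 17×5 boundary matrix has rank 5 and Smith normal form diag(1,1,1,1,1).

Now H_k = ker ∂_k / im ∂_{k+1}, so:

  H_3: rank ker ∂_3 − rank ∂_4 = (5 − 5) − 0 = 0, and there is no ∂_4, so H_3 = 0.

H_3 = 0.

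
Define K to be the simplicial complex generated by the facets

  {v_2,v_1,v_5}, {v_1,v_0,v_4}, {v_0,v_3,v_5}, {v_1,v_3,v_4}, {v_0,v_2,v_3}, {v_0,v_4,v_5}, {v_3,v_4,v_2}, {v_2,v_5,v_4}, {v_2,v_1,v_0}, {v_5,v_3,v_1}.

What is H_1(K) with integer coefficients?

H_1 = Z/2.

K has 6 vertices, 15 edges, 10 triangles.
rank ∂_1 = 5, rank ∂_2 = 10 ⇒ b_1 = 15 − 5 − 10 = 0; ∂_2 has invariant factor(s) [2] giving torsion. So H_1 ≅ Z/2.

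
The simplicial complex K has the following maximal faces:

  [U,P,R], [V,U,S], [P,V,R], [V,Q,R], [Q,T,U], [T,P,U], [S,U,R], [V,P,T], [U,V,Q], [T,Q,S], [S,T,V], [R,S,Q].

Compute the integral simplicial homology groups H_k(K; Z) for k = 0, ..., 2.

H_0 ≅ Z,  H_1 ≅ Z/2Z,  H_2 = 0.

Order the vertices as P < Q < R < S < T < U < V. Listing each simplex with vertices in this order, K has dimension 2 with simplices:

  0-simplices (7): P, Q, R, S, T, U, V
  1-simplices (18): PR, PT, PU, PV, QR, QS, QT, QU, QV, RS, RU, RV, ST, SU, SV, TU, TV, UV
  2-simplices (12): PRU, PRV, PTU, PTV, QRS, QRV, QST, QTU, QUV, RSU, STV, SUV

giving chain groups C_0 ≅ Z^7, C_1 ≅ Z^18, C_2 ≅ Z^12.

The boundary map ∂_1: C_1 → C_0 maps an edge to its endpoints' difference, ∂[p,q] = q − p. For instance
  ∂QT = T − Q.
As a 7×18 matrix over Z this has rank 6, with invariant factors (1,1,1,1,1,1).

The boundary map ∂_2: C_2 → C_1 acts by ∂[p,q,r] = [q,r] − [p,r] + [p,q]. For instance
  ∂RSU = SU − RU + RS,
  ∂QST = ST − QT + QS.
This gives a 18×12 integer matrix of rank 12; reducing to Smith normal form yields diagonal entries (1,1,1,1,1,1,1,1,1,1,1,2).

Computing H_k = (kernel of ∂_k) / (image of ∂_{k+1}):

  H_0: rank C_0 − rank ∂_1 = 7 − 6 = 1, and the invariant factors of ∂_1 are all 1, so H_0 ≅ Z.
  H_1: rank ker ∂_1 − rank ∂_2 = (18 − 6) − 12 = 0, and ∂_2 has invariant factor 2 > 1, so H_1 ≅ Z/2Z.
  H_2: rank ker ∂_2 − rank ∂_3 = (12 − 12) − 0 = 0, and there is no ∂_3, so H_2 ≅ 0.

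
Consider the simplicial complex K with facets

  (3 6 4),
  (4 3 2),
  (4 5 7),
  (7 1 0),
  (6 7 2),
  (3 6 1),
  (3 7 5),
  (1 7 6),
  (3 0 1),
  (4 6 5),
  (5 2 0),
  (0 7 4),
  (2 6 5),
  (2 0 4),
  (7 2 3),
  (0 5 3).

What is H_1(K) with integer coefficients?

Fix the vertex order 0 < 1 < 2 < 3 < 4 < 5 < 6 < 7 and write every simplex with vertices in increasing order. Then dim K = 2 and the simplices of K are:

  0-simplices (8): [0], [1], [2], [3], [4], [5], [6], [7]
  1-simplices (24): (24 of them)
  2-simplices (16): [0,1,3], [0,1,7], [0,2,4], [0,2,5], [0,3,5], [0,4,7], [1,3,6], [1,6,7], [2,3,4], [2,3,7], [2,5,6], [2,6,7], [3,4,6], [3,5,7], [4,5,6], [4,5,7]

giving chain groups C_0 ≅ Z^8, C_1 ≅ Z^24, C_2 ≅ Z^16.

The boundary map ∂_1: C_1 → C_0 maps an edge to its endpoints' difference, ∂[p,q] = q − p.
The resulting 8×24 matrix has rank 7, and its Smith normal form has invariant factors (1,1,1,1,1,1,1).

Boundary ∂_2: C_2 → C_1 acts by ∂[p,q,r] = [q,r] − [p,r] + [p,q]. For instance
  ∂[4,5,6] = [5,6] − [4,6] + [4,5],
  ∂[0,3,5] = [3,5] − [0,5] + [0,3].
This gives a 24×16 integer matrix of rank 15; reducing to Smith normal form yields diagonal entries (1,1,1,1,1,1,1,1,1,1,1,1,1,1,1).

Now H_k = ker ∂_k / im ∂_{k+1}, so:

  H_1: rank ker ∂_1 − rank ∂_2 = (24 − 7) − 15 = 2, and the invariant factors of ∂_2 are all 1, so H_1 = Z^2.

H_1 ≅ Z^2.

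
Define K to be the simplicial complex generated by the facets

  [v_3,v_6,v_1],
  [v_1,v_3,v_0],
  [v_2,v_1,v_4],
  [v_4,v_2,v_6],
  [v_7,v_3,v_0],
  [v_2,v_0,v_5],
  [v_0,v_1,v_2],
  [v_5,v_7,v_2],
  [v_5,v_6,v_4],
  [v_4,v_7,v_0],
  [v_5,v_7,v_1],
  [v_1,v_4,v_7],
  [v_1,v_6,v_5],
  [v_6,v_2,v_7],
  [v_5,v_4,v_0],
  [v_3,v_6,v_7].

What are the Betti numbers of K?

K has 8 vertices, 24 edges, 16 triangles.
rank ∂_0 = 0, rank ∂_1 = 7 ⇒ b_0 = 8 − 0 − 7 = 1; all invariant factors of ∂_1 are 1 so no torsion. So H_0 = Z.
rank ∂_1 = 7, rank ∂_2 = 15 ⇒ b_1 = 24 − 7 − 15 = 2; all invariant factors of ∂_2 are 1 so no torsion. So H_1 = Z^2.
rank ∂_2 = 15, rank ∂_3 = 0 ⇒ b_2 = 16 − 15 − 0 = 1. So H_2 = Z.

b_0 = 1, b_1 = 2, b_2 = 1.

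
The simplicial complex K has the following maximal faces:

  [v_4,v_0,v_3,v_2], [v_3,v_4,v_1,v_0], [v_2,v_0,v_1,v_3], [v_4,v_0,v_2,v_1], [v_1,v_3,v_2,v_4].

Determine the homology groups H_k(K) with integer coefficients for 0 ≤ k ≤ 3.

H_0 ≅ Z,  H_1 = 0,  H_2 = 0,  H_3 ≅ Z.

Order the vertices as v_0 < v_1 < v_2 < v_3 < v_4. Listing each simplex with vertices in this order, K has dimension 3 with simplices:

  0-simplices (5): [v_0], [v_1], [v_2], [v_3], [v_4]
  1-simplices (10): [v_0,v_1], [v_0,v_2], [v_0,v_3], [v_0,v_4], [v_1,v_2], [v_1,v_3], [v_1,v_4], [v_2,v_3], [v_2,v_4], [v_3,v_4]
  2-simplices (10): [v_0,v_1,v_2], [v_0,v_1,v_3], [v_0,v_1,v_4], [v_0,v_2,v_3], [v_0,v_2,v_4], [v_0,v_3,v_4], [v_1,v_2,v_3], [v_1,v_2,v_4], [v_1,v_3,v_4], [v_2,v_3,v_4]
  3-simplices (5): [v_0,v_1,v_2,v_3], [v_0,v_1,v_2,v_4], [v_0,v_1,v_3,v_4], [v_0,v_2,v_3,v_4], [v_1,v_2,v_3,v_4]

giving chain groups C_0 ≅ Z^5, C_1 ≅ Z^10, C_2 ≅ Z^10, C_3 ≅ Z^5.

Boundary ∂_1: C_1 → C_0 is given by ∂[p,q] = [q] − [p]. For instance
  ∂[v_0,v_2] = [v_2] − [v_0].
As a 5×10 matrix over Z this has rank 4, with invariant factors (1,1,1,1).

The boundary map ∂_2: C_2 → C_1 maps a triangle to the signed sum of its edges. For instance
  ∂[v_0,v_1,v_3] = [v_1,v_3] − [v_0,v_3] + [v_0,v_1],
  ∂[v_1,v_3,v_4] = [v_3,v_4] − [v_1,v_4] + [v_1,v_3].
As a 10×10 matrix over Z this has rank 6, with invariant factors (1,1,1,1,1,1).

Boundary ∂_3: C_3 → C_2 sends each 3-simplex σ to the alternating sum Σ_i (−1)^i (σ with its i-th vertex removed). For instance
  ∂[v_0,v_1,v_3,v_4] = [v_1,v_3,v_4] − [v_0,v_3,v_4] + [v_0,v_1,v_4] − [v_0,v_1,v_3],
  ∂[v_0,v_1,v_2,v_4] = [v_1,v_2,v_4] − [v_0,v_2,v_4] + [v_0,v_1,v_4] − [v_0,v_1,v_2].
This gives a 10×5 integer matrix of rank 4; reducing to Smith normal form yields diagonal entries (1,1,1,1).

From H_k ≅ ker(∂_k) / im(∂_{k+1}) we obtain:

  H_0: rank C_0 − rank ∂_1 = 5 − 4 = 1, and the invariant factors of ∂_1 are all 1, so H_0 = Z.
  H_1: rank ker ∂_1 − rank ∂_2 = (10 − 4) − 6 = 0, and the invariant factors of ∂_2 are all 1, so H_1 = 0.
  H_2: rank ker ∂_2 − rank ∂_3 = (10 − 6) − 4 = 0, and the invariant factors of ∂_3 are all 1, so H_2 = 0.
  H_3: rank ker ∂_3 − rank ∂_4 = (5 − 4) − 0 = 1, and there is no ∂_4, so H_3 = Z.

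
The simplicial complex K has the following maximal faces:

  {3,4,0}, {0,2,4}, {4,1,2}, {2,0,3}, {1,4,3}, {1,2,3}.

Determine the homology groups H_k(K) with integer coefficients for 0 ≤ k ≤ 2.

K has 5 vertices, 9 edges, 6 triangles.
rank ∂_0 = 0, rank ∂_1 = 4 ⇒ b_0 = 5 − 0 − 4 = 1; all invariant factors of ∂_1 are 1 so no torsion. So H_0 = Z.
rank ∂_1 = 4, rank ∂_2 = 5 ⇒ b_1 = 9 − 4 − 5 = 0; all invariant factors of ∂_2 are 1 so no torsion. So H_1 = 0.
rank ∂_2 = 5, rank ∂_3 = 0 ⇒ b_2 = 6 − 5 − 0 = 1. So H_2 = Z.

H_0 = Z,  H_1 = 0,  H_2 = Z.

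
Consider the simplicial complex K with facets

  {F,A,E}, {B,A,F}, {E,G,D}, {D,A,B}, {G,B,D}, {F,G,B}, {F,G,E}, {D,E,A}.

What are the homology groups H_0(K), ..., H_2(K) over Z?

Take the total order A < B < D < E < F < G on the vertex set. Then K (dimension 2) consists of the simplices:

  0-simplices (6): A, B, D, E, F, G
  1-simplices (12): AB, AD, AE, AF, BD, BF, BG, DE, DG, EF, EG, FG
  2-simplices (8): ABD, ABF, ADE, AEF, BDG, BFG, DEG, EFG

giving chain groups C_0 ≅ Z^6, C_1 ≅ Z^12, C_2 ≅ Z^8.

The boundary map ∂_1: C_1 → C_0 maps an edge to its endpoints' difference, ∂[p,q] = q − p.
This gives a 6×12 integer matrix of rank 5; reducing to Smith normal form yields diagonal entries (1,1,1,1,1).

∂_2: C_2 → C_1 sends each 2-simplex [p,q,r] to [q,r] − [p,r] + [p,q]. For instance
  ∂ABF = BF − AF + AB,
  ∂BDG = DG − BG + BD.
The resulting 12×8 matrix has rank 7, and its Smith normal form has invariant factors (1,1,1,1,1,1,1).

Now H_k = ker ∂_k / im ∂_{k+1}, so:

  H_0: rank C_0 − rank ∂_1 = 6 − 5 = 1, and the invariant factors of ∂_1 are all 1, so H_0 = Z.
  H_1: rank ker ∂_1 − rank ∂_2 = (12 − 5) − 7 = 0, and the invariant factors of ∂_2 are all 1, so H_1 = 0.
  H_2: rank ker ∂_2 − rank ∂_3 = (8 − 7) − 0 = 1, and there is no ∂_3, so H_2 = Z.

As a check, the Euler characteristic is 6 − 12 + 8 = 2, which agrees with 1 − 0 + 1 = 2.

H_0 ≅ Z,  H_1 = 0,  H_2 ≅ Z.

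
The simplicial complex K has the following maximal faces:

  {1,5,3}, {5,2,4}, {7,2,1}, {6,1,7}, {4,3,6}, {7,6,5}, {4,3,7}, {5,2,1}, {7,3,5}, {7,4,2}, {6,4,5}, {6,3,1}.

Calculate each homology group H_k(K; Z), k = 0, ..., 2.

Order the vertices as 1 < 2 < 3 < 4 < 5 < 6 < 7. Listing each simplex with vertices in this order, K has dimension 2 with simplices:

  0-simplices (7): [1], [2], [3], [4], [5], [6], [7]
  1-simplices (18): [1,2], [1,3], [1,5], [1,6], [1,7], [2,4], [2,5], [2,7], [3,4], [3,5], [3,6], [3,7], [4,5], [4,6], [4,7], [5,6], [5,7], [6,7]
  2-simplices (12): [1,2,5], [1,2,7], [1,3,5], [1,3,6], [1,6,7], [2,4,5], [2,4,7], [3,4,6], [3,4,7], [3,5,7], [4,5,6], [5,6,7]

Hence C_0 ≅ Z^7, C_1 ≅ Z^18, C_2 ≅ Z^12.

Boundary ∂_1: C_1 → C_0 maps an edge to its endpoints' difference, ∂[p,q] = q − p. For instance
  ∂[1,6] = [6] − [1].
The 7×18 boundary matrix has rank 6 and Smith normal form diag(1,1,1,1,1,1).

∂_2: C_2 → C_1 maps a triangle to the signed sum of its edges. For instance
  ∂[1,2,7] = [2,7] − [1,7] + [1,2],
  ∂[2,4,7] = [4,7] − [2,7] + [2,4].
The resulting 18×12 matrix has rank 12, and its Smith normal form has invariant factors (1,1,1,1,1,1,1,1,1,1,1,2).

Now H_k = ker ∂_k / im ∂_{k+1}, so:

  H_0: rank C_0 − rank ∂_1 = 7 − 6 = 1, and the invariant factors of ∂_1 are all 1, so H_0 = Z.
  H_1: rank ker ∂_1 − rank ∂_2 = (18 − 6) − 12 = 0, and ∂_2 has invariant factor 2 > 1, so H_1 = Z/2.
  H_2: rank ker ∂_2 − rank ∂_3 = (12 − 12) − 0 = 0, and there is no ∂_3, so H_2 = 0.

As a check, the Euler characteristic is 7 − 18 + 12 = 1, which agrees with 1 − 0 + 0 = 1.
(K is a triangulation of the real projective plane RP^2.)

H_0 = Z,  H_1 = Z/2,  H_2 = 0.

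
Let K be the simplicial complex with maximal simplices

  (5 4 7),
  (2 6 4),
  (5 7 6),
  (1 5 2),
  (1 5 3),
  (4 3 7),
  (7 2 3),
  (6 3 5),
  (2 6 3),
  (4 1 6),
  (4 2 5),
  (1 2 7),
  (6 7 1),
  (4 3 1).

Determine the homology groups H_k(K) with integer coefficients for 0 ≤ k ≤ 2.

K has 7 vertices, 21 edges, 14 triangles.
rank ∂_0 = 0, rank ∂_1 = 6 ⇒ b_0 = 7 − 0 − 6 = 1; all invariant factors of ∂_1 are 1 so no torsion. So H_0 = Z.
rank ∂_1 = 6, rank ∂_2 = 13 ⇒ b_1 = 21 − 6 − 13 = 2; all invariant factors of ∂_2 are 1 so no torsion. So H_1 = Z^2.
rank ∂_2 = 13, rank ∂_3 = 0 ⇒ b_2 = 14 − 13 − 0 = 1. So H_2 = Z.

H_0 = Z,  H_1 = Z^2,  H_2 = Z.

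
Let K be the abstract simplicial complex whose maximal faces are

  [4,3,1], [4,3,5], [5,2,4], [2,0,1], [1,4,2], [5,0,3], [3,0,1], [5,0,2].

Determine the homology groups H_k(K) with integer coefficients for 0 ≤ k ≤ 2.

H_0 = Z,  H_1 = 0,  H_2 = Z.

Take the total order 0 < 1 < 2 < 3 < 4 < 5 on the vertex set. Then K (dimension 2) consists of the simplices:

  0-simplices (6): [0], [1], [2], [3], [4], [5]
  1-simplices (12): [0,1], [0,2], [0,3], [0,5], [1,2], [1,3], [1,4], [2,4], [2,5], [3,4], [3,5], [4,5]
  2-simplices (8): [0,1,2], [0,1,3], [0,2,5], [0,3,5], [1,2,4], [1,3,4], [2,4,5], [3,4,5]

so the chain groups are C_0 ≅ Z^6, C_1 ≅ Z^12, C_2 ≅ Z^8.

The boundary map ∂_1: C_1 → C_0 sends each edge [p,q] (with p < q) to q − p. For instance
  ∂[3,4] = [4] − [3].
The 6×12 boundary matrix has rank 5 and Smith normal form diag(1,1,1,1,1).

The boundary map ∂_2: C_2 → C_1 sends each 2-simplex [p,q,r] to [q,r] − [p,r] + [p,q]. For instance
  ∂[0,2,5] = [2,5] − [0,5] + [0,2],
  ∂[2,4,5] = [4,5] − [2,5] + [2,4].
As a 12×8 matrix over Z this has rank 7, with invariant factors (1,1,1,1,1,1,1).

Computing H_k = (kernel of ∂_k) / (image of ∂_{k+1}):

  H_0: rank C_0 − rank ∂_1 = 6 − 5 = 1, and the invariant factors of ∂_1 are all 1, so H_0 ≅ Z.
  H_1: rank ker ∂_1 − rank ∂_2 = (12 − 5) − 7 = 0, and the invariant factors of ∂_2 are all 1, so H_1 ≅ 0.
  H_2: rank ker ∂_2 − rank ∂_3 = (8 − 7) − 0 = 1, and there is no ∂_3, so H_2 ≅ Z.

As a check, the Euler characteristic is 6 − 12 + 8 = 2, which agrees with 1 − 0 + 1 = 2.
(K is a triangulation of the 2-sphere S^2.)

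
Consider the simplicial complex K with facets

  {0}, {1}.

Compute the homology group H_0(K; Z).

Take the total order 0 < 1 on the vertex set. Then K (dimension 0) consists of the simplices:

  0-simplices (2): [0], [1]

giving chain groups C_0 ≅ Z^2.

From H_k ≅ ker(∂_k) / im(∂_{k+1}) we obtain:

  H_0: rank C_0 − rank ∂_1 = 2 − 0 = 2, and there is no ∂_1, so H_0 ≅ Z^2.

(K is a triangulation of a set of 2 points.)

H_0 ≅ Z^2.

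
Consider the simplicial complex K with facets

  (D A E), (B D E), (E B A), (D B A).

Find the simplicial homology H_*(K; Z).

H_0 = Z,  H_1 = 0,  H_2 = Z.

Order the vertices as A < B < D < E. Listing each simplex with vertices in this order, K has dimension 2 with simplices:

  0-simplices (4): A, B, D, E
  1-simplices (6): AB, AD, AE, BD, BE, DE
  2-simplices (4): ABD, ABE, ADE, BDE

Hence C_0 ≅ Z^4, C_1 ≅ Z^6, C_2 ≅ Z^4.

The boundary map ∂_1: C_1 → C_0 maps an edge to its endpoints' difference, ∂[p,q] = q − p. For instance
  ∂BD = D − B.
The 4×6 boundary matrix has rank 3 and Smith normal form diag(1,1,1).

The boundary map ∂_2: C_2 → C_1 maps a triangle to the signed sum of its edges. For instance
  ∂ADE = DE − AE + AD,
  ∂ABD = BD − AD + AB.
This gives a 6×4 integer matrix of rank 3; reducing to Smith normal form yields diagonal entries (1,1,1).

Reading off H_k = ker ∂_k / im ∂_{k+1}:

  H_0: rank C_0 − rank ∂_1 = 4 − 3 = 1, and the invariant factors of ∂_1 are all 1, so H_0 ≅ Z.
  H_1: rank ker ∂_1 − rank ∂_2 = (6 − 3) − 3 = 0, and the invariant factors of ∂_2 are all 1, so H_1 ≅ 0.
  H_2: rank ker ∂_2 − rank ∂_3 = (4 − 3) − 0 = 1, and there is no ∂_3, so H_2 ≅ Z.

(K is a triangulation of the 2-sphere S^2.)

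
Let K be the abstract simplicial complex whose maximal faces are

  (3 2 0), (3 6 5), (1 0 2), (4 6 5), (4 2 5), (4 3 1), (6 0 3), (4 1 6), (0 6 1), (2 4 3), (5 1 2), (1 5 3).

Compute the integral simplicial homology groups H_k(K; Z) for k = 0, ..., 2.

K has 7 vertices, 18 edges, 12 triangles.
rank ∂_0 = 0, rank ∂_1 = 6 ⇒ b_0 = 7 − 0 − 6 = 1; all invariant factors of ∂_1 are 1 so no torsion. So H_0 = Z.
rank ∂_1 = 6, rank ∂_2 = 12 ⇒ b_1 = 18 − 6 − 12 = 0; ∂_2 has invariant factor(s) [2] giving torsion. So H_1 = Z/2.
rank ∂_2 = 12, rank ∂_3 = 0 ⇒ b_2 = 12 − 12 − 0 = 0. So H_2 = 0.

H_0 = Z,  H_1 = Z/2,  H_2 = 0.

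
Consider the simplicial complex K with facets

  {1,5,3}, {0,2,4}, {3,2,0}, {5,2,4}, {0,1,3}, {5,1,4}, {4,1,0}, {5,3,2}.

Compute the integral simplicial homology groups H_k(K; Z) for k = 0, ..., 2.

Order the vertices as 0 < 1 < 2 < 3 < 4 < 5. Listing each simplex with vertices in this order, K has dimension 2 with simplices:

  0-simplices (6): [0], [1], [2], [3], [4], [5]
  1-simplices (12): [0,1], [0,2], [0,3], [0,4], [1,3], [1,4], [1,5], [2,3], [2,4], [2,5], [3,5], [4,5]
  2-simplices (8): [0,1,3], [0,1,4], [0,2,3], [0,2,4], [1,3,5], [1,4,5], [2,3,5], [2,4,5]

so the chain groups are C_0 ≅ Z^6, C_1 ≅ Z^12, C_2 ≅ Z^8.

∂_1: C_1 → C_0 sends each edge [p,q] (with p < q) to q − p.
As a 6×12 matrix over Z this has rank 5, with invariant factors (1,1,1,1,1).

∂_2: C_2 → C_1 sends each 2-simplex [p,q,r] to [q,r] − [p,r] + [p,q]. For instance
  ∂[1,4,5] = [4,5] − [1,5] + [1,4],
  ∂[2,3,5] = [3,5] − [2,5] + [2,3].
The 12×8 boundary matrix has rank 7 and Smith normal form diag(1,1,1,1,1,1,1).

Now H_k = ker ∂_k / im ∂_{k+1}, so:

  H_0: rank C_0 − rank ∂_1 = 6 − 5 = 1, and the invariant factors of ∂_1 are all 1, so H_0 = Z.
  H_1: rank ker ∂_1 − rank ∂_2 = (12 − 5) − 7 = 0, and the invariant factors of ∂_2 are all 1, so H_1 = 0.
  H_2: rank ker ∂_2 − rank ∂_3 = (8 − 7) − 0 = 1, and there is no ∂_3, so H_2 = Z.

(K is a triangulation of the 2-sphere S^2.)

H_0 ≅ Z,  H_1 = 0,  H_2 ≅ Z.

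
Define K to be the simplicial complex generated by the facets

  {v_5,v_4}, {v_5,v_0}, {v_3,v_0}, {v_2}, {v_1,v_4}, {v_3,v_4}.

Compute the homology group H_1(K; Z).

H_1 ≅ Z.

We work with the vertex ordering v_0 < v_1 < v_2 < v_3 < v_4 < v_5. The simplices of K, each written with vertices in increasing order, are:

  0-simplices (6): [v_0], [v_1], [v_2], [v_3], [v_4], [v_5]
  1-simplices (5): [v_0,v_3], [v_0,v_5], [v_1,v_4], [v_3,v_4], [v_4,v_5]

so the chain groups are C_0 ≅ Z^6, C_1 ≅ Z^5.

∂_1: C_1 → C_0 maps an edge to its endpoints' difference, ∂[p,q] = q − p. For instance
  ∂[v_4,v_5] = [v_5] − [v_4].
As a 6×5 matrix over Z this has rank 4, with invariant factors (1,1,1,1).

Reading off H_k = ker ∂_k / im ∂_{k+1}:

  H_1: rank ker ∂_1 − rank ∂_2 = (5 − 4) − 0 = 1, and there is no ∂_2, so H_1 ≅ Z.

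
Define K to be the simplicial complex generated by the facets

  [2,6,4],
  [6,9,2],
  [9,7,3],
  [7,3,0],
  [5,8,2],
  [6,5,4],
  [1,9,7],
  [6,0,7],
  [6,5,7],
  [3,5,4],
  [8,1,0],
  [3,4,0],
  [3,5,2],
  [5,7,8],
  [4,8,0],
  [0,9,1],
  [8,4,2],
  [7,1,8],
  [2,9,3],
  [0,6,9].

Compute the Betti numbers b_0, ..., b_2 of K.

b_0 = 1, b_1 = 1, b_2 = 0.

Order the vertices as 0 < 1 < 2 < 3 < 4 < 5 < 6 < 7 < 8 < 9. Listing each simplex with vertices in this order, K has dimension 2 with simplices:

  0-simplices (10): [0], [1], [2], [3], [4], [5], [6], [7], [8], [9]
  1-simplices (30): (30 of them)
  2-simplices (20): (20 of them)

giving chain groups C_0 ≅ Z^10, C_1 ≅ Z^30, C_2 ≅ Z^20.

∂_1: C_1 → C_0 maps an edge to its endpoints' difference, ∂[p,q] = q − p. For instance
  ∂[5,6] = [6] − [5].
The resulting 10×30 matrix has rank 9, and its Smith normal form has invariant factors (1,1,1,1,1,1,1,1,1).

∂_2: C_2 → C_1 sends each 2-simplex [p,q,r] to [q,r] − [p,r] + [p,q]. For instance
  ∂[0,3,7] = [3,7] − [0,7] + [0,3],
  ∂[4,5,6] = [5,6] − [4,6] + [4,5].
The resulting 30×20 matrix has rank 20, and its Smith normal form has invariant factors (1,1,1,1,1,1,1,1,1,1,1,1,1,1,1,1,1,1,1,2).

Computing H_k = (kernel of ∂_k) / (image of ∂_{k+1}):

  H_0: rank C_0 − rank ∂_1 = 10 − 9 = 1, and the invariant factors of ∂_1 are all 1, so H_0 ≅ Z.
  H_1: rank ker ∂_1 − rank ∂_2 = (30 − 9) − 20 = 1, and ∂_2 has invariant factor 2 > 1, so H_1 ≅ Z ⊕ Z/2.
  H_2: rank ker ∂_2 − rank ∂_3 = (20 − 20) − 0 = 0, and there is no ∂_3, so H_2 ≅ 0.

(K is a triangulation of the Klein bottle.)

Hence the Betti numbers are b_0 = 1, b_1 = 1, b_2 = 0.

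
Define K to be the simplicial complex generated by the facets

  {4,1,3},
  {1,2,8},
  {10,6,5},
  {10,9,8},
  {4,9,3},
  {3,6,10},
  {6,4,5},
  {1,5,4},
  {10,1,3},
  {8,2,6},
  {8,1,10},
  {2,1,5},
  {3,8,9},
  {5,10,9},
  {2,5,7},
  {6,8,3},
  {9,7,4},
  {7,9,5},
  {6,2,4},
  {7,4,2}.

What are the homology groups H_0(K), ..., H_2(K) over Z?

Fix the vertex order 1 < 2 < 3 < 4 < 5 < 6 < 7 < 8 < 9 < 10 and write every simplex with vertices in increasing order. Then dim K = 2 and the simplices of K are:

  0-simplices (10): [1], [2], [3], [4], [5], [6], [7], [8], [9], [10]
  1-simplices (30): (30 of them)
  2-simplices (20): (20 of them)

Hence C_0 ≅ Z^10, C_1 ≅ Z^30, C_2 ≅ Z^20.

∂_1: C_1 → C_0 is given by ∂[p,q] = [q] − [p]. For instance
  ∂[2,4] = [4] − [2].
The resulting 10×30 matrix has rank 9, and its Smith normal form has invariant factors (1,1,1,1,1,1,1,1,1).

Boundary ∂_2: C_2 → C_1 acts by ∂[p,q,r] = [q,r] − [p,r] + [p,q]. For instance
  ∂[1,8,10] = [8,10] − [1,10] + [1,8],
  ∂[3,4,9] = [4,9] − [3,9] + [3,4].
The resulting 30×20 matrix has rank 20, and its Smith normal form has invariant factors (1,1,1,1,1,1,1,1,1,1,1,1,1,1,1,1,1,1,1,2).

Reading off H_k = ker ∂_k / im ∂_{k+1}:

  H_0: rank C_0 − rank ∂_1 = 10 − 9 = 1, and the invariant factors of ∂_1 are all 1, so H_0 = Z.
  H_1: rank ker ∂_1 − rank ∂_2 = (30 − 9) − 20 = 1, and ∂_2 has invariant factor 2 > 1, so H_1 = Z ⊕ Z_2.
  H_2: rank ker ∂_2 − rank ∂_3 = (20 − 20) − 0 = 0, and there is no ∂_3, so H_2 = 0.

H_0 = Z,  H_1 = Z ⊕ Z_2,  H_2 = 0.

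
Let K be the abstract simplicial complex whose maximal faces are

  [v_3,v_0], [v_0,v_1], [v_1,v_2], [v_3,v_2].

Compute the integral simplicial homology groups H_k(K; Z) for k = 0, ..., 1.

Take the total order v_0 < v_1 < v_2 < v_3 on the vertex set. Then K (dimension 1) consists of the simplices:

  0-simplices (4): [v_0], [v_1], [v_2], [v_3]
  1-simplices (4): [v_0,v_1], [v_0,v_3], [v_1,v_2], [v_2,v_3]

so the chain groups are C_0 ≅ Z^4, C_1 ≅ Z^4.

Boundary ∂_1: C_1 → C_0 maps an edge to its endpoints' difference, ∂[p,q] = q − p. For instance
  ∂[v_0,v_1] = [v_1] − [v_0].
As a 4×4 matrix over Z this has rank 3, with invariant factors (1,1,1).

Now H_k = ker ∂_k / im ∂_{k+1}, so:

  H_0: rank C_0 − rank ∂_1 = 4 − 3 = 1, and the invariant factors of ∂_1 are all 1, so H_0 ≅ Z.
  H_1: rank ker ∂_1 − rank ∂_2 = (4 − 3) − 0 = 1, and there is no ∂_2, so H_1 ≅ Z.

(K is a triangulation of the circle S^1.)

H_0 = Z,  H_1 = Z.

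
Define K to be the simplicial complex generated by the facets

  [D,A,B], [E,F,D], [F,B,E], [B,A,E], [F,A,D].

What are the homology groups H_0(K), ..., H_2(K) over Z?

H_0 = Z,  H_1 = Z,  H_2 = 0.

We work with the vertex ordering A < B < D < E < F. The simplices of K, each written with vertices in increasing order, are:

  0-simplices (5): A, B, D, E, F
  1-simplices (10): AB, AD, AE, AF, BD, BE, BF, DE, DF, EF
  2-simplices (5): ABD, ABE, ADF, BEF, DEF

Hence C_0 ≅ Z^5, C_1 ≅ Z^10, C_2 ≅ Z^5.

The boundary map ∂_1: C_1 → C_0 sends each edge [p,q] (with p < q) to q − p. For instance
  ∂AF = F − A.
This gives a 5×10 integer matrix of rank 4; reducing to Smith normal form yields diagonal entries (1,1,1,1).

∂_2: C_2 → C_1 maps a triangle to the signed sum of its edges. For instance
  ∂BEF = EF − BF + BE,
  ∂DEF = EF − DF + DE.
The resulting 10×5 matrix has rank 5, and its Smith normal form has invariant factors (1,1,1,1,1).

Computing H_k = (kernel of ∂_k) / (image of ∂_{k+1}):

  H_0: rank C_0 − rank ∂_1 = 5 − 4 = 1, and the invariant factors of ∂_1 are all 1, so H_0 ≅ Z.
  H_1: rank ker ∂_1 − rank ∂_2 = (10 − 4) − 5 = 1, and the invariant factors of ∂_2 are all 1, so H_1 ≅ Z.
  H_2: rank ker ∂_2 − rank ∂_3 = (5 − 5) − 0 = 0, and there is no ∂_3, so H_2 ≅ 0.

As a check, the Euler characteristic is 5 − 10 + 5 = 0, which agrees with 1 − 1 + 0 = 0.
(K is a triangulation of the Möbius band.)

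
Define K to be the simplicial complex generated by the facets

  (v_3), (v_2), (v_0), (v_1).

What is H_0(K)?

H_0 = Z^4.

K has 4 vertices.
rank ∂_0 = 0, rank ∂_1 = 0 ⇒ b_0 = 4 − 0 − 0 = 4. So H_0 = Z^4.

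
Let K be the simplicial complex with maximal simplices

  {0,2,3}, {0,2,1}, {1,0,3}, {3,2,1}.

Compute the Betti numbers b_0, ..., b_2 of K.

Take the total order 0 < 1 < 2 < 3 on the vertex set. Then K (dimension 2) consists of the simplices:

  0-simplices (4): [0], [1], [2], [3]
  1-simplices (6): [0,1], [0,2], [0,3], [1,2], [1,3], [2,3]
  2-simplices (4): [0,1,2], [0,1,3], [0,2,3], [1,2,3]

Hence C_0 ≅ Z^4, C_1 ≅ Z^6, C_2 ≅ Z^4.

The boundary map ∂_1: C_1 → C_0 sends each edge [p,q] (with p < q) to q − p.
As a 4×6 matrix over Z this has rank 3, with invariant factors (1,1,1).

∂_2: C_2 → C_1 acts by ∂[p,q,r] = [q,r] − [p,r] + [p,q]. For instance
  ∂[0,1,3] = [1,3] − [0,3] + [0,1],
  ∂[1,2,3] = [2,3] − [1,3] + [1,2].
The 6×4 boundary matrix has rank 3 and Smith normal form diag(1,1,1).

Reading off H_k = ker ∂_k / im ∂_{k+1}:

  H_0: rank C_0 − rank ∂_1 = 4 − 3 = 1, and the invariant factors of ∂_1 are all 1, so H_0 = Z.
  H_1: rank ker ∂_1 − rank ∂_2 = (6 − 3) − 3 = 0, and the invariant factors of ∂_2 are all 1, so H_1 = 0.
  H_2: rank ker ∂_2 − rank ∂_3 = (4 − 3) − 0 = 1, and there is no ∂_3, so H_2 = Z.

As a check, the Euler characteristic is 4 − 6 + 4 = 2, which agrees with 1 − 0 + 1 = 2.

Hence the Betti numbers are b_0 = 1, b_1 = 0, b_2 = 1.

b_0 = 1, b_1 = 0, b_2 = 1.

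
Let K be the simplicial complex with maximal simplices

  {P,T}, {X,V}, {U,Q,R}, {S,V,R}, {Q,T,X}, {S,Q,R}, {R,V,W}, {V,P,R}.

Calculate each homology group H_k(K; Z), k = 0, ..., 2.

Take the total order P < Q < R < S < T < U < V < W < X on the vertex set. Then K (dimension 2) consists of the simplices:

  0-simplices (9): P, Q, R, S, T, U, V, W, X
  1-simplices (16): PR, PT, PV, QR, QS, QT, QU, QX, RS, RU, RV, RW, SV, TX, VW, VX
  2-simplices (6): PRV, QRS, QRU, QTX, RSV, RVW

so the chain groups are C_0 ≅ Z^9, C_1 ≅ Z^16, C_2 ≅ Z^6.

Boundary ∂_1: C_1 → C_0 sends each edge [p,q] (with p < q) to q − p. For instance
  ∂VW = W − V.
The resulting 9×16 matrix has rank 8, and its Smith normal form has invariant factors (1,1,1,1,1,1,1,1).

∂_2: C_2 → C_1 maps a triangle to the signed sum of its edges. For instance
  ∂RSV = SV − RV + RS,
  ∂RVW = VW − RW + RV.
As a 16×6 matrix over Z this has rank 6, with invariant factors (1,1,1,1,1,1).

Computing H_k = (kernel of ∂_k) / (image of ∂_{k+1}):

  H_0: rank C_0 − rank ∂_1 = 9 − 8 = 1, and the invariant factors of ∂_1 are all 1, so H_0 ≅ Z.
  H_1: rank ker ∂_1 − rank ∂_2 = (16 − 8) − 6 = 2, and the invariant factors of ∂_2 are all 1, so H_1 ≅ Z^2.
  H_2: rank ker ∂_2 − rank ∂_3 = (6 − 6) − 0 = 0, and there is no ∂_3, so H_2 ≅ 0.

As a check, the Euler characteristic is 9 − 16 + 6 = -1, which agrees with 1 − 2 + 0 = -1.

H_0 ≅ Z,  H_1 ≅ Z^2,  H_2 = 0.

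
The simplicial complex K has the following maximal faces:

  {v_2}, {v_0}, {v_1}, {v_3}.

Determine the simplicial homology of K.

Take the total order v_0 < v_1 < v_2 < v_3 on the vertex set. Then K (dimension 0) consists of the simplices:

  0-simplices (4): [v_0], [v_1], [v_2], [v_3]

Hence C_0 ≅ Z^4.

Now H_k = ker ∂_k / im ∂_{k+1}, so:

  H_0: rank C_0 − rank ∂_1 = 4 − 0 = 4, and there is no ∂_1, so H_0 ≅ Z^4.

(K is a triangulation of a set of 4 points.)

H_0 ≅ Z^4.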